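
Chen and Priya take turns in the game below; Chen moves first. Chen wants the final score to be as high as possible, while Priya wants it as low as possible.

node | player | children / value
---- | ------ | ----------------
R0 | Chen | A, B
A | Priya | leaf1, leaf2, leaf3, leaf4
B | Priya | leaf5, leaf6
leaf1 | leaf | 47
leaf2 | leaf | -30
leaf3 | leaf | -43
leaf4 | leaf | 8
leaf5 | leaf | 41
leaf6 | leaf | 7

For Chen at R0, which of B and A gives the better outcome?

B

B (Priya): min(41, 7) = 7
A (Priya): min(47, -30, -43, 8) = -43
Chen prefers the higher value; B=7, A=-43. B is better since 7 > -43.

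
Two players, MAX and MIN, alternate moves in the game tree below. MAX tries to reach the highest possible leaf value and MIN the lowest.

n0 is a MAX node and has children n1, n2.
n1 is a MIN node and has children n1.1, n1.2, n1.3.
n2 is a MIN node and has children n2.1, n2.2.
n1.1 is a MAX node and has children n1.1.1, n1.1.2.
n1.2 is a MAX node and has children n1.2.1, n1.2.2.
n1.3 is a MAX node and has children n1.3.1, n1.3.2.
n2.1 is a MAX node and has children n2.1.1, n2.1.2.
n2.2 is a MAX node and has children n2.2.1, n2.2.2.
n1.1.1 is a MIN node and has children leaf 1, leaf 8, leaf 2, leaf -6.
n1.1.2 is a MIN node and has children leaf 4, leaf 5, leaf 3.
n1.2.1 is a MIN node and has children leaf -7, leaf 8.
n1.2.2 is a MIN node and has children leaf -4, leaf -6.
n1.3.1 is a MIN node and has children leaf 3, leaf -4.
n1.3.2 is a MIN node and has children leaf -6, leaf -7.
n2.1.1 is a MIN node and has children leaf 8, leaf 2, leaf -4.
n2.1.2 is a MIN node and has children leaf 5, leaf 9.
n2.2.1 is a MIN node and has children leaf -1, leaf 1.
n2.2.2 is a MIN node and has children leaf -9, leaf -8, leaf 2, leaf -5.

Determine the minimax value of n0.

n1.1.1 (MIN): min(1, 8, 2, -6) = -6
n1.1.2 (MIN): min(4, 5, 3) = 3
n1.1 (MAX): max(-6, 3) = 3
n1.2.1 (MIN): min(-7, 8) = -7
n1.2.2 (MIN): min(-4, -6) = -6
n1.2 (MAX): max(-7, -6) = -6
n1.3.1 (MIN): min(3, -4) = -4
n1.3.2 (MIN): min(-6, -7) = -7
n1.3 (MAX): max(-4, -7) = -4
n1 (MIN): min(3, -6, -4) = -6
n2.1.1 (MIN): min(8, 2, -4) = -4
n2.1.2 (MIN): min(5, 9) = 5
n2.1 (MAX): max(-4, 5) = 5
n2.2.1 (MIN): min(-1, 1) = -1
n2.2.2 (MIN): min(-9, -8, 2, -5) = -9
n2.2 (MAX): max(-1, -9) = -1
n2 (MIN): min(5, -1) = -1
n0 (MAX): max(-6, -1) = -1

-1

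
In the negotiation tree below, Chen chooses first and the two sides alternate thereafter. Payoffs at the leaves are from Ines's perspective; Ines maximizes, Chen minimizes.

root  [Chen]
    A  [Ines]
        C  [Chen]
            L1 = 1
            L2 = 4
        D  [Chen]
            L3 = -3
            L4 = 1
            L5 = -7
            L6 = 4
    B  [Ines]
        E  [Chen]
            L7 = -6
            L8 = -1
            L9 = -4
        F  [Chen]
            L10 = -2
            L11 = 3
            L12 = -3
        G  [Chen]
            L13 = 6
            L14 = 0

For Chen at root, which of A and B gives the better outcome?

C (Chen): min(1, 4) = 1
D (Chen): min(-3, 1, -7, 4) = -7
A (Ines): max(1, -7) = 1
E (Chen): min(-6, -1, -4) = -6
F (Chen): min(-2, 3, -3) = -3
G (Chen): min(6, 0) = 0
B (Ines): max(-6, -3, 0) = 0
Chen prefers the lower value; A=1, B=0. B is better since 0 < 1.

B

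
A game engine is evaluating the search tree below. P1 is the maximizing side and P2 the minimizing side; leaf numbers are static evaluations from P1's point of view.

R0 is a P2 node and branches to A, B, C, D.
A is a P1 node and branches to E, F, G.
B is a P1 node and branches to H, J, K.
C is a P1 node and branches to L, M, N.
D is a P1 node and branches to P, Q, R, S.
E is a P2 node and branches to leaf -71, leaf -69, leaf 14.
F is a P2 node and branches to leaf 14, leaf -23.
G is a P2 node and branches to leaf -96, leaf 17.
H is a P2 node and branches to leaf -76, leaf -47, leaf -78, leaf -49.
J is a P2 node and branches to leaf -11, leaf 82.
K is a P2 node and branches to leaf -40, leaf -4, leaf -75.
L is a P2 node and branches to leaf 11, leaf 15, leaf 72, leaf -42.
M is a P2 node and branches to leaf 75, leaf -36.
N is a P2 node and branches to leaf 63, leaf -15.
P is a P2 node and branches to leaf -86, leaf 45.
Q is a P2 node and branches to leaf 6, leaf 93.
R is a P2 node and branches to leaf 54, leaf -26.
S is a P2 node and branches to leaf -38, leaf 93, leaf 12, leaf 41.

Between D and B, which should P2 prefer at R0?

P (P2): min(-86, 45) = -86
Q (P2): min(6, 93) = 6
R (P2): min(54, -26) = -26
S (P2): min(-38, 93, 12, 41) = -38
D (P1): max(-86, 6, -26, -38) = 6
H (P2): min(-76, -47, -78, -49) = -78
J (P2): min(-11, 82) = -11
K (P2): min(-40, -4, -75) = -75
B (P1): max(-78, -11, -75) = -11
P2 prefers the lower value; D=6, B=-11. B is better since -11 < 6.

B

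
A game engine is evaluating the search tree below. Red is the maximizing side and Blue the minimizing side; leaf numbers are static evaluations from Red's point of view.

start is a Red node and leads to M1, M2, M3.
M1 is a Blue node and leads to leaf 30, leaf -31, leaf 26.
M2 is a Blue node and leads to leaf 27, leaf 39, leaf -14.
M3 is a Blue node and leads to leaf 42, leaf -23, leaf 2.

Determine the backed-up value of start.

M1 (Blue): min(30, -31, 26) = -31
M2 (Blue): min(27, 39, -14) = -14
M3 (Blue): min(42, -23, 2) = -23
start (Red): max(-31, -14, -23) = -14

-14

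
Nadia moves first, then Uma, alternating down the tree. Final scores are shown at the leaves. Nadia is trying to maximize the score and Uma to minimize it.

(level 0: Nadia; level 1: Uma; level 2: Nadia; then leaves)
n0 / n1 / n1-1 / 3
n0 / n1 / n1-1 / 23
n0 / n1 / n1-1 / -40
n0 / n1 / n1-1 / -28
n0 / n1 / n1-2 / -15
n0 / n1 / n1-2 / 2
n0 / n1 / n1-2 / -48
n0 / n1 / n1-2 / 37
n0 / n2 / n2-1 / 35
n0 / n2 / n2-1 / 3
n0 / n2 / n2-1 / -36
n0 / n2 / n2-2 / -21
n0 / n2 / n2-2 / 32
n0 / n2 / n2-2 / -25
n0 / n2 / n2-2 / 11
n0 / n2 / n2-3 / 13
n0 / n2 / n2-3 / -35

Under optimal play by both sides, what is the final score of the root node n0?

23

n1-1 (Nadia): max(3, 23, -40, -28) = 23
n1-2 (Nadia): max(-15, 2, -48, 37) = 37
n1 (Uma): min(23, 37) = 23
n2-1 (Nadia): max(35, 3, -36) = 35
n2-2 (Nadia): max(-21, 32, -25, 11) = 32
n2-3 (Nadia): max(13, -35) = 13
n2 (Uma): min(35, 32, 13) = 13
n0 (Nadia): max(23, 13) = 23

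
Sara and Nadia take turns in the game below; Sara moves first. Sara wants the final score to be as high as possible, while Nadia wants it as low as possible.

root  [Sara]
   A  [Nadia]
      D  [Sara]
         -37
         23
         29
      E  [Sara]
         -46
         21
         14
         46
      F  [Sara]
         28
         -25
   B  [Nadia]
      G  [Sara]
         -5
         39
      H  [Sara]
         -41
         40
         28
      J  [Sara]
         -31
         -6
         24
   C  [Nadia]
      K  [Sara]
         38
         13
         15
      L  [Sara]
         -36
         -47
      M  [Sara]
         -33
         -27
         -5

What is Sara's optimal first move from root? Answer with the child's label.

D (Sara): max(-37, 23, 29) = 29
E (Sara): max(-46, 21, 14, 46) = 46
F (Sara): max(28, -25) = 28
A (Nadia): min(29, 46, 28) = 28
G (Sara): max(-5, 39) = 39
H (Sara): max(-41, 40, 28) = 40
J (Sara): max(-31, -6, 24) = 24
B (Nadia): min(39, 40, 24) = 24
K (Sara): max(38, 13, 15) = 38
L (Sara): max(-36, -47) = -36
M (Sara): max(-33, -27, -5) = -5
C (Nadia): min(38, -36, -5) = -36
root (Sara): max(28, 24, -36) = 28
Sara at root wants the highest of {A=28, B=24, C=-36}, so chooses A.

A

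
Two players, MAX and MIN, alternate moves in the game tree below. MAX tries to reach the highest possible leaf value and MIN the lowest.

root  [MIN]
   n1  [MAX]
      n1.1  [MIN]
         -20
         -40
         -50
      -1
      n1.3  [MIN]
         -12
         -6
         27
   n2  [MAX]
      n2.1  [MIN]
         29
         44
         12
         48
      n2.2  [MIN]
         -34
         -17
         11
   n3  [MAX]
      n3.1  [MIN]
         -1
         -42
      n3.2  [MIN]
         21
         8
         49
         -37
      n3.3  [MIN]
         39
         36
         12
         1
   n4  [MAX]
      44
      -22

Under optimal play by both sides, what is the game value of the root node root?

n1.1 (MIN): min(-20, -40, -50) = -50
n1.3 (MIN): min(-12, -6, 27) = -12
n1 (MAX): max(-50, -1, -12) = -1
n2.1 (MIN): min(29, 44, 12, 48) = 12
n2.2 (MIN): min(-34, -17, 11) = -34
n2 (MAX): max(12, -34) = 12
n3.1 (MIN): min(-1, -42) = -42
n3.2 (MIN): min(21, 8, 49, -37) = -37
n3.3 (MIN): min(39, 36, 12, 1) = 1
n3 (MAX): max(-42, -37, 1) = 1
n4 (MAX): max(44, -22) = 44
root (MIN): min(-1, 12, 1, 44) = -1

-1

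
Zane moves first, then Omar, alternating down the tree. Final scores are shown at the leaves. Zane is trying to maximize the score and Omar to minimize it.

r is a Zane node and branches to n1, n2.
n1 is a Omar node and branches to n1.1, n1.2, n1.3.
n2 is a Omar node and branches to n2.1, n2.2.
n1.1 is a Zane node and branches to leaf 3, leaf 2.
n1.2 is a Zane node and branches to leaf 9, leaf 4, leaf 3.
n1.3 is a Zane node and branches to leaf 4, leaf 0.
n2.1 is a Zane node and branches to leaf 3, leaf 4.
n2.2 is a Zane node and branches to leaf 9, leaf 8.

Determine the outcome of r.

4

n1.1 (Zane): max(3, 2) = 3
n1.2 (Zane): max(9, 4, 3) = 9
n1.3 (Zane): max(4, 0) = 4
n1 (Omar): min(3, 9, 4) = 3
n2.1 (Zane): max(3, 4) = 4
n2.2 (Zane): max(9, 8) = 9
n2 (Omar): min(4, 9) = 4
r (Zane): max(3, 4) = 4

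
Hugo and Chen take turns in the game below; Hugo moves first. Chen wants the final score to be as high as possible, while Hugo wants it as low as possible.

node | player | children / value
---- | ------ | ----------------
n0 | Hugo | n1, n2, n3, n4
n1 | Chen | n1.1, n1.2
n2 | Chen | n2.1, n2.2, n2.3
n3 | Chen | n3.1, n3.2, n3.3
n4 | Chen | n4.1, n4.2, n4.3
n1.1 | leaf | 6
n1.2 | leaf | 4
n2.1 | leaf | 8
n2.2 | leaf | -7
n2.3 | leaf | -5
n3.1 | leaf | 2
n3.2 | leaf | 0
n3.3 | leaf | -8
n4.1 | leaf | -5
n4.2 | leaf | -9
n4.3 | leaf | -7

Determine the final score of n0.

-5

n1 (Chen): max(6, 4) = 6
n2 (Chen): max(8, -7, -5) = 8
n3 (Chen): max(2, 0, -8) = 2
n4 (Chen): max(-5, -9, -7) = -5
n0 (Hugo): min(6, 8, 2, -5) = -5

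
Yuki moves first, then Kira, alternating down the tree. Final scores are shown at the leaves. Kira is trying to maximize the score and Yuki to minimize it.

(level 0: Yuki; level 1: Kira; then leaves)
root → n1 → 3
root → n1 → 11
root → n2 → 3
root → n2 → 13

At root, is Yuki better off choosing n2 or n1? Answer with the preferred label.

n1

n2 (Kira): max(3, 13) = 13
n1 (Kira): max(3, 11) = 11
Yuki prefers the lower value; n2=13, n1=11. n1 is better since 11 < 13.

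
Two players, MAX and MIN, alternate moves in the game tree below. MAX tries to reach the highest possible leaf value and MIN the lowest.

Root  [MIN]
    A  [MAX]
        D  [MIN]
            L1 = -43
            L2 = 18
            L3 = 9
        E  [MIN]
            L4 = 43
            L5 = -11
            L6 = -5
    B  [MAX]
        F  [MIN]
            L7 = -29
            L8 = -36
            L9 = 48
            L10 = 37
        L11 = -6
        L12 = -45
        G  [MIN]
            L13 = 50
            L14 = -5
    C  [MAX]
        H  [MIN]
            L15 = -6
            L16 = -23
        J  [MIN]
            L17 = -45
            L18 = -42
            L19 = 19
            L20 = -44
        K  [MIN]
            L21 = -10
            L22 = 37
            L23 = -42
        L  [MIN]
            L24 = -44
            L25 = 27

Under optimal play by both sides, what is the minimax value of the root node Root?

-23

D (MIN): min(-43, 18, 9) = -43
E (MIN): min(43, -11, -5) = -11
A (MAX): max(-43, -11) = -11
F (MIN): min(-29, -36, 48, 37) = -36
G (MIN): min(50, -5) = -5
B (MAX): max(-36, -6, -45, -5) = -5
H (MIN): min(-6, -23) = -23
J (MIN): min(-45, -42, 19, -44) = -45
K (MIN): min(-10, 37, -42) = -42
L (MIN): min(-44, 27) = -44
C (MAX): max(-23, -45, -42, -44) = -23
Root (MIN): min(-11, -5, -23) = -23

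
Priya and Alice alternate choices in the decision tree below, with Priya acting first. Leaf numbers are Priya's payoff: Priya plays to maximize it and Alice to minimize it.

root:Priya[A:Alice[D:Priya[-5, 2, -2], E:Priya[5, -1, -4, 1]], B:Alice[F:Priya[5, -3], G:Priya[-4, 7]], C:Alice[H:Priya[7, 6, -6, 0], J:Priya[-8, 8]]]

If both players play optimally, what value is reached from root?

D (Priya): max(-5, 2, -2) = 2
E (Priya): max(5, -1, -4, 1) = 5
A (Alice): min(2, 5) = 2
F (Priya): max(5, -3) = 5
G (Priya): max(-4, 7) = 7
B (Alice): min(5, 7) = 5
H (Priya): max(7, 6, -6, 0) = 7
J (Priya): max(-8, 8) = 8
C (Alice): min(7, 8) = 7
root (Priya): max(2, 5, 7) = 7

7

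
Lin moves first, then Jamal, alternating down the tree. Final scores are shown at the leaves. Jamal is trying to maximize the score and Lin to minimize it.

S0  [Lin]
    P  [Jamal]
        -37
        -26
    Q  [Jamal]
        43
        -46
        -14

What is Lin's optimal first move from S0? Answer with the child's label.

P (Jamal): max(-37, -26) = -26
Q (Jamal): max(43, -46, -14) = 43
S0 (Lin): min(-26, 43) = -26
Lin at S0 wants the lowest of {P=-26, Q=43}, so chooses P.

P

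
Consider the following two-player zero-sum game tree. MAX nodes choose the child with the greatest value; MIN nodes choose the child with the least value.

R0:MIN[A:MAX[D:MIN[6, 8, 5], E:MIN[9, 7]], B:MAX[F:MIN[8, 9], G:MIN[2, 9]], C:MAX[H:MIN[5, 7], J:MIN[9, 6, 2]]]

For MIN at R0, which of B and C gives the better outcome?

C

F (MIN): min(8, 9) = 8
G (MIN): min(2, 9) = 2
B (MAX): max(8, 2) = 8
H (MIN): min(5, 7) = 5
J (MIN): min(9, 6, 2) = 2
C (MAX): max(5, 2) = 5
MIN prefers the lower value; B=8, C=5. C is better since 5 < 8.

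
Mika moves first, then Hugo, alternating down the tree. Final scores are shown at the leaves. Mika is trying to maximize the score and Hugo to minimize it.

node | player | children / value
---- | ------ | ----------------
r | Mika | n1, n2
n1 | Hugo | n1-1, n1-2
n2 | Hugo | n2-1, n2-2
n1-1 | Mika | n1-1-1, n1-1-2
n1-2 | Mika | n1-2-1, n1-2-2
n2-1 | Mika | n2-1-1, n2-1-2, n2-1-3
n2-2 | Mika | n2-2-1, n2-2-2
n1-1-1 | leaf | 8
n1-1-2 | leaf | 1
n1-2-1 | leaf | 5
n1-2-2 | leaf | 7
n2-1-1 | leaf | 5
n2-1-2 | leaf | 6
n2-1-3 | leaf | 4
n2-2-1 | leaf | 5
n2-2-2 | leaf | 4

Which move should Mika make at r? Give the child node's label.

n1-1 (Mika): max(8, 1) = 8
n1-2 (Mika): max(5, 7) = 7
n1 (Hugo): min(8, 7) = 7
n2-1 (Mika): max(5, 6, 4) = 6
n2-2 (Mika): max(5, 4) = 5
n2 (Hugo): min(6, 5) = 5
r (Mika): max(7, 5) = 7
Mika at r wants the highest of {n1=7, n2=5}, so chooses n1.

n1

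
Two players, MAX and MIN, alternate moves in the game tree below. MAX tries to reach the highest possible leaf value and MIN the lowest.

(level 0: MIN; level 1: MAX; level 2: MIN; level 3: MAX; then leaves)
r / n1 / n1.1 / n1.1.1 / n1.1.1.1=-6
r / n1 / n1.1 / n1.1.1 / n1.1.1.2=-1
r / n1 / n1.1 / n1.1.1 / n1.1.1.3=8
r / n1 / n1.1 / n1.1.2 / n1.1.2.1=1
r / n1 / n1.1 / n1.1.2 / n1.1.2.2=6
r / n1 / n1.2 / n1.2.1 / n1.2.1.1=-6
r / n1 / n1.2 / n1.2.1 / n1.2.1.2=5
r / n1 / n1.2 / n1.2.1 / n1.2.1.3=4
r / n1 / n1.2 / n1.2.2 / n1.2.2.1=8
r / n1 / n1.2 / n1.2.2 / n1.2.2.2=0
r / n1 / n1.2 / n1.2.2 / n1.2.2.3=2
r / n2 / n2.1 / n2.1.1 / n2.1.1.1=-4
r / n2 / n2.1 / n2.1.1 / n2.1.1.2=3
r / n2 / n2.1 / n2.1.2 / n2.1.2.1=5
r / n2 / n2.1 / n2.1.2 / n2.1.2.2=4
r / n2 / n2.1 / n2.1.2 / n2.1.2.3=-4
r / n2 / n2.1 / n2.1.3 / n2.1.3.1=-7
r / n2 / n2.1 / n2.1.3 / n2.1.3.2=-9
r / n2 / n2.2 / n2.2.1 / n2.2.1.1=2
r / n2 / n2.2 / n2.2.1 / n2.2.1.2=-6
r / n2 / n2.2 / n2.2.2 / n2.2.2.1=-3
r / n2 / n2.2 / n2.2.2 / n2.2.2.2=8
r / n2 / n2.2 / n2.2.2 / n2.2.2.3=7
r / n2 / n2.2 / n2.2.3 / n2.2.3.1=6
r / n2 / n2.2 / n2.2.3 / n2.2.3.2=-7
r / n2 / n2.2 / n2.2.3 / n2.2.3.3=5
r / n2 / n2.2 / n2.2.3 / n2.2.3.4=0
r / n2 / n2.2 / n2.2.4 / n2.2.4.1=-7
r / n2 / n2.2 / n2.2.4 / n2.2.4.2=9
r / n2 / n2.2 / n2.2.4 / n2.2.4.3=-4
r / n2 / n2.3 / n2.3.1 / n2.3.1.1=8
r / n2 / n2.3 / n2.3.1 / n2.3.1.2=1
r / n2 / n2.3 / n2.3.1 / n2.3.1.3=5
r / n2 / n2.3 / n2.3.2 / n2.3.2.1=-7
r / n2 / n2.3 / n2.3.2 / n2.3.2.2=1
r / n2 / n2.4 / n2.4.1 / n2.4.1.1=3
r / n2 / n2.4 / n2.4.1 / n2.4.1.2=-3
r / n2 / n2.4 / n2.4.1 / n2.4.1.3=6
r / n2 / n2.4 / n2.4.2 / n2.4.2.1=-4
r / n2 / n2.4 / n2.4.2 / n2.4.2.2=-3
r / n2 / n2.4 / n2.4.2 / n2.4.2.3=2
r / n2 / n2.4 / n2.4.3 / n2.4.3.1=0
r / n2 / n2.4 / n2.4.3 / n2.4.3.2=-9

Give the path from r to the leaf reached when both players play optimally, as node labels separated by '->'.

n1.1.1 (MAX): max(-6, -1, 8) = 8
n1.1.2 (MAX): max(1, 6) = 6
n1.1 (MIN): min(8, 6) = 6
n1.2.1 (MAX): max(-6, 5, 4) = 5
n1.2.2 (MAX): max(8, 0, 2) = 8
n1.2 (MIN): min(5, 8) = 5
n1 (MAX): max(6, 5) = 6
n2.1.1 (MAX): max(-4, 3) = 3
n2.1.2 (MAX): max(5, 4, -4) = 5
n2.1.3 (MAX): max(-7, -9) = -7
n2.1 (MIN): min(3, 5, -7) = -7
n2.2.1 (MAX): max(2, -6) = 2
n2.2.2 (MAX): max(-3, 8, 7) = 8
n2.2.3 (MAX): max(6, -7, 5, 0) = 6
n2.2.4 (MAX): max(-7, 9, -4) = 9
n2.2 (MIN): min(2, 8, 6, 9) = 2
n2.3.1 (MAX): max(8, 1, 5) = 8
n2.3.2 (MAX): max(-7, 1) = 1
n2.3 (MIN): min(8, 1) = 1
n2.4.1 (MAX): max(3, -3, 6) = 6
n2.4.2 (MAX): max(-4, -3, 2) = 2
n2.4.3 (MAX): max(0, -9) = 0
n2.4 (MIN): min(6, 2, 0) = 0
n2 (MAX): max(-7, 2, 1, 0) = 2
r (MIN): min(6, 2) = 2
At r, MIN picks n2 (lowest: 2).
At n2, MAX picks n2.2 (highest: 2).
At n2.2, MIN picks n2.2.1 (lowest: 2).
At n2.2.1, MAX picks n2.2.1.1 (highest: 2).
Terminal value 2.

r -> n2 -> n2.2 -> n2.2.1 -> n2.2.1.1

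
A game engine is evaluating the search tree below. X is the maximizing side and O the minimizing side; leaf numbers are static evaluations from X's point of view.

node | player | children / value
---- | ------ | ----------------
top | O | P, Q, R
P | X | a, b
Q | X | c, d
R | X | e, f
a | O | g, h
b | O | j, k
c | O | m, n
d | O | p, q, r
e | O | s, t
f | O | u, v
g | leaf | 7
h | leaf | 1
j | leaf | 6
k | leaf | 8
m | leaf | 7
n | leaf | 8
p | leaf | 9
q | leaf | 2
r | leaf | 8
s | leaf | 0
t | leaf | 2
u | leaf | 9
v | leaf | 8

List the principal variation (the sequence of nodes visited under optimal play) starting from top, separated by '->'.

a (O): min(7, 1) = 1
b (O): min(6, 8) = 6
P (X): max(1, 6) = 6
c (O): min(7, 8) = 7
d (O): min(9, 2, 8) = 2
Q (X): max(7, 2) = 7
e (O): min(0, 2) = 0
f (O): min(9, 8) = 8
R (X): max(0, 8) = 8
top (O): min(6, 7, 8) = 6
At top, O picks P (lowest: 6).
At P, X picks b (highest: 6).
At b, O picks j (lowest: 6).
Terminal value 6.

top -> P -> b -> j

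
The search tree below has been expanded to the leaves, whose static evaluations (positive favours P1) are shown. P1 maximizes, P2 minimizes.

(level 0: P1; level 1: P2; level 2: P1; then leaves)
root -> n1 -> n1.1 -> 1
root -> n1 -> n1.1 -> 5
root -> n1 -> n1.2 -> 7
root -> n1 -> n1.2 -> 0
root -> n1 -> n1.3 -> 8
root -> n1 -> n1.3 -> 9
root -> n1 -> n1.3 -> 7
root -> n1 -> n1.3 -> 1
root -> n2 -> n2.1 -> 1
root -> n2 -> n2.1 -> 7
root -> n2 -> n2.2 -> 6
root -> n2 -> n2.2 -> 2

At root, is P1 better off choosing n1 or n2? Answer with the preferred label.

n1.1 (P1): max(1, 5) = 5
n1.2 (P1): max(7, 0) = 7
n1.3 (P1): max(8, 9, 7, 1) = 9
n1 (P2): min(5, 7, 9) = 5
n2.1 (P1): max(1, 7) = 7
n2.2 (P1): max(6, 2) = 6
n2 (P2): min(7, 6) = 6
P1 prefers the higher value; n1=5, n2=6. n2 is better since 6 > 5.

n2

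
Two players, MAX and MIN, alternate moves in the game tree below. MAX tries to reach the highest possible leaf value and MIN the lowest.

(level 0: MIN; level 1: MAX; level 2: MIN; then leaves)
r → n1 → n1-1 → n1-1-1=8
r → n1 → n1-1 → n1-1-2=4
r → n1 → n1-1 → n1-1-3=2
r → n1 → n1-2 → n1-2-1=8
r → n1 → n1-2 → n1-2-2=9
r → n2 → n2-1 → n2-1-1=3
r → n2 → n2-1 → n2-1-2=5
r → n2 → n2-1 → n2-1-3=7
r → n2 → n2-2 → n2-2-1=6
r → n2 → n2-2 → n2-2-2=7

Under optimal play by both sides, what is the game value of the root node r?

n1-1 (MIN): min(8, 4, 2) = 2
n1-2 (MIN): min(8, 9) = 8
n1 (MAX): max(2, 8) = 8
n2-1 (MIN): min(3, 5, 7) = 3
n2-2 (MIN): min(6, 7) = 6
n2 (MAX): max(3, 6) = 6
r (MIN): min(8, 6) = 6

6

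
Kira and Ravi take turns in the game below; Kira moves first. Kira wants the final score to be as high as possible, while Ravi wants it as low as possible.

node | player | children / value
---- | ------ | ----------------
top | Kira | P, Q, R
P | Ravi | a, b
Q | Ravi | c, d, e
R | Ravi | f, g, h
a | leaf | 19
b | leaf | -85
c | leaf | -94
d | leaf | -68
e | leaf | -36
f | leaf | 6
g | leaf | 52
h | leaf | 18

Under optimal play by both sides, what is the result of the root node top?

P (Ravi): min(19, -85) = -85
Q (Ravi): min(-94, -68, -36) = -94
R (Ravi): min(6, 52, 18) = 6
top (Kira): max(-85, -94, 6) = 6

6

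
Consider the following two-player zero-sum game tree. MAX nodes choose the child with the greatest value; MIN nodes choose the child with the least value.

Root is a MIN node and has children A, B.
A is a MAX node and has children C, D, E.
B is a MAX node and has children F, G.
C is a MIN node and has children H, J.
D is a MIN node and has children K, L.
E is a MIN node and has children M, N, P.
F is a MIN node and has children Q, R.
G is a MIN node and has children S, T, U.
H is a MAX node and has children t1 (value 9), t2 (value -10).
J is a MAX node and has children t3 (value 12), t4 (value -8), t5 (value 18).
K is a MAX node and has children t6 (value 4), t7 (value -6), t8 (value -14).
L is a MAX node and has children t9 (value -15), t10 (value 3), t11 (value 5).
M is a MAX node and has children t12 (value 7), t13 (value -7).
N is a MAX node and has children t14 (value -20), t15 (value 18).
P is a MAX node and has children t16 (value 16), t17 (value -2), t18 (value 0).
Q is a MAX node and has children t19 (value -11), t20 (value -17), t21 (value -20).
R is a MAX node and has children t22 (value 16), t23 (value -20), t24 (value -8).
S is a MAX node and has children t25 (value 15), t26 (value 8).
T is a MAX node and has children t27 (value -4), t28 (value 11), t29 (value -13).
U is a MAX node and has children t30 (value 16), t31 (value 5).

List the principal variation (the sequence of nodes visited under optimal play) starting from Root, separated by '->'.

H (MAX): max(9, -10) = 9
J (MAX): max(12, -8, 18) = 18
C (MIN): min(9, 18) = 9
K (MAX): max(4, -6, -14) = 4
L (MAX): max(-15, 3, 5) = 5
D (MIN): min(4, 5) = 4
M (MAX): max(7, -7) = 7
N (MAX): max(-20, 18) = 18
P (MAX): max(16, -2, 0) = 16
E (MIN): min(7, 18, 16) = 7
A (MAX): max(9, 4, 7) = 9
Q (MAX): max(-11, -17, -20) = -11
R (MAX): max(16, -20, -8) = 16
F (MIN): min(-11, 16) = -11
S (MAX): max(15, 8) = 15
T (MAX): max(-4, 11, -13) = 11
U (MAX): max(16, 5) = 16
G (MIN): min(15, 11, 16) = 11
B (MAX): max(-11, 11) = 11
Root (MIN): min(9, 11) = 9
At Root, MIN picks A (lowest: 9).
At A, MAX picks C (highest: 9).
At C, MIN picks H (lowest: 9).
At H, MAX picks t1 (highest: 9).
Terminal value 9.

Root -> A -> C -> H -> t1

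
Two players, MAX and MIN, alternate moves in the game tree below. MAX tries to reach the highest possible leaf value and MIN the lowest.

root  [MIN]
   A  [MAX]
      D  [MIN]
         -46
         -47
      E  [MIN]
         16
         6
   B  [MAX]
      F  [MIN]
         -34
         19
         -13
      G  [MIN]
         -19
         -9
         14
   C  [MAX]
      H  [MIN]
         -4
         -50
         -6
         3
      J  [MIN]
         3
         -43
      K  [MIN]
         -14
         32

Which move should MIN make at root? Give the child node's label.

B

D (MIN): min(-46, -47) = -47
E (MIN): min(16, 6) = 6
A (MAX): max(-47, 6) = 6
F (MIN): min(-34, 19, -13) = -34
G (MIN): min(-19, -9, 14) = -19
B (MAX): max(-34, -19) = -19
H (MIN): min(-4, -50, -6, 3) = -50
J (MIN): min(3, -43) = -43
K (MIN): min(-14, 32) = -14
C (MAX): max(-50, -43, -14) = -14
root (MIN): min(6, -19, -14) = -19
MIN at root wants the lowest of {A=6, B=-19, C=-14}, so chooses B.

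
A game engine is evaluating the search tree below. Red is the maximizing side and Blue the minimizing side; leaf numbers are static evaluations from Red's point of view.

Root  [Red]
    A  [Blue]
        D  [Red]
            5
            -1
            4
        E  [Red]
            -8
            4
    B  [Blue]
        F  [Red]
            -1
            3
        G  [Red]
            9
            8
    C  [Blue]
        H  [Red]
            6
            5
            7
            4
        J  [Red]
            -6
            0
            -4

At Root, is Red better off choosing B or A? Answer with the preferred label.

A

F (Red): max(-1, 3) = 3
G (Red): max(9, 8) = 9
B (Blue): min(3, 9) = 3
D (Red): max(5, -1, 4) = 5
E (Red): max(-8, 4) = 4
A (Blue): min(5, 4) = 4
Red prefers the higher value; B=3, A=4. A is better since 4 > 3.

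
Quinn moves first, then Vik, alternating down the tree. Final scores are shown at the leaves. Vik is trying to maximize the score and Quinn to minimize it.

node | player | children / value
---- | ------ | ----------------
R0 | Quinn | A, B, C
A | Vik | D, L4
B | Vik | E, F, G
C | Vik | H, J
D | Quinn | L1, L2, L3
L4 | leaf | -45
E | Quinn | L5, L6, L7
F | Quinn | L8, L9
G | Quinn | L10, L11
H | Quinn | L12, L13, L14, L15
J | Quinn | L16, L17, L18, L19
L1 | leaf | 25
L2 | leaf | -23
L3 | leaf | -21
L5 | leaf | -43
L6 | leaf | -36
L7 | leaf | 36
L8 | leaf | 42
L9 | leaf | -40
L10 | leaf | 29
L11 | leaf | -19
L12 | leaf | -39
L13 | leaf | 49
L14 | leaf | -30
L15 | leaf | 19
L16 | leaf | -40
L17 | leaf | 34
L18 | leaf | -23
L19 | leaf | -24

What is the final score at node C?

-39

H (Quinn): min(-39, 49, -30, 19) = -39
J (Quinn): min(-40, 34, -23, -24) = -40
C (Vik): max(-39, -40) = -39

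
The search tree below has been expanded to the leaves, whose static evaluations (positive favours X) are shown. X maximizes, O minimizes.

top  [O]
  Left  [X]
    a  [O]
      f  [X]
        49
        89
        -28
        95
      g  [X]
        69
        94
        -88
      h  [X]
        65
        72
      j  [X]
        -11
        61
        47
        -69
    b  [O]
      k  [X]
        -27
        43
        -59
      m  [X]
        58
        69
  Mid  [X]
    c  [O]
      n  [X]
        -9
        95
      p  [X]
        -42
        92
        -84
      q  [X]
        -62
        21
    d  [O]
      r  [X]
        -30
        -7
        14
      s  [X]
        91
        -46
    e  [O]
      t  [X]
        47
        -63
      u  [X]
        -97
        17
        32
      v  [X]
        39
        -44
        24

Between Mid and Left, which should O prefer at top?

Mid

n (X): max(-9, 95) = 95
p (X): max(-42, 92, -84) = 92
q (X): max(-62, 21) = 21
c (O): min(95, 92, 21) = 21
r (X): max(-30, -7, 14) = 14
s (X): max(91, -46) = 91
d (O): min(14, 91) = 14
t (X): max(47, -63) = 47
u (X): max(-97, 17, 32) = 32
v (X): max(39, -44, 24) = 39
e (O): min(47, 32, 39) = 32
Mid (X): max(21, 14, 32) = 32
f (X): max(49, 89, -28, 95) = 95
g (X): max(69, 94, -88) = 94
h (X): max(65, 72) = 72
j (X): max(-11, 61, 47, -69) = 61
a (O): min(95, 94, 72, 61) = 61
k (X): max(-27, 43, -59) = 43
m (X): max(58, 69) = 69
b (O): min(43, 69) = 43
Left (X): max(61, 43) = 61
O prefers the lower value; Mid=32, Left=61. Mid is better since 32 < 61.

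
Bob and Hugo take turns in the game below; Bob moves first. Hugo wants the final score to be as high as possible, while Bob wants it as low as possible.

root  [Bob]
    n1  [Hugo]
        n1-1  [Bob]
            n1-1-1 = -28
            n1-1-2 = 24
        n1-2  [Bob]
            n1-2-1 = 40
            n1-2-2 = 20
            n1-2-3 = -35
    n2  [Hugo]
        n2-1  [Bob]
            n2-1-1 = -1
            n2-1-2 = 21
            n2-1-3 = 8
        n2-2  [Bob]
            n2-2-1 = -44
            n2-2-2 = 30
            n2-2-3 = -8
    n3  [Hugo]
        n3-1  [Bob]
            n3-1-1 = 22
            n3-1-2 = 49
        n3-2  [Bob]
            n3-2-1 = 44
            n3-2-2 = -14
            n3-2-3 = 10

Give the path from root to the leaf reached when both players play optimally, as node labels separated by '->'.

root -> n1 -> n1-1 -> n1-1-1

n1-1 (Bob): min(-28, 24) = -28
n1-2 (Bob): min(40, 20, -35) = -35
n1 (Hugo): max(-28, -35) = -28
n2-1 (Bob): min(-1, 21, 8) = -1
n2-2 (Bob): min(-44, 30, -8) = -44
n2 (Hugo): max(-1, -44) = -1
n3-1 (Bob): min(22, 49) = 22
n3-2 (Bob): min(44, -14, 10) = -14
n3 (Hugo): max(22, -14) = 22
root (Bob): min(-28, -1, 22) = -28
At root, Bob picks n1 (lowest: -28).
At n1, Hugo picks n1-1 (highest: -28).
At n1-1, Bob picks n1-1-1 (lowest: -28).
Terminal value -28.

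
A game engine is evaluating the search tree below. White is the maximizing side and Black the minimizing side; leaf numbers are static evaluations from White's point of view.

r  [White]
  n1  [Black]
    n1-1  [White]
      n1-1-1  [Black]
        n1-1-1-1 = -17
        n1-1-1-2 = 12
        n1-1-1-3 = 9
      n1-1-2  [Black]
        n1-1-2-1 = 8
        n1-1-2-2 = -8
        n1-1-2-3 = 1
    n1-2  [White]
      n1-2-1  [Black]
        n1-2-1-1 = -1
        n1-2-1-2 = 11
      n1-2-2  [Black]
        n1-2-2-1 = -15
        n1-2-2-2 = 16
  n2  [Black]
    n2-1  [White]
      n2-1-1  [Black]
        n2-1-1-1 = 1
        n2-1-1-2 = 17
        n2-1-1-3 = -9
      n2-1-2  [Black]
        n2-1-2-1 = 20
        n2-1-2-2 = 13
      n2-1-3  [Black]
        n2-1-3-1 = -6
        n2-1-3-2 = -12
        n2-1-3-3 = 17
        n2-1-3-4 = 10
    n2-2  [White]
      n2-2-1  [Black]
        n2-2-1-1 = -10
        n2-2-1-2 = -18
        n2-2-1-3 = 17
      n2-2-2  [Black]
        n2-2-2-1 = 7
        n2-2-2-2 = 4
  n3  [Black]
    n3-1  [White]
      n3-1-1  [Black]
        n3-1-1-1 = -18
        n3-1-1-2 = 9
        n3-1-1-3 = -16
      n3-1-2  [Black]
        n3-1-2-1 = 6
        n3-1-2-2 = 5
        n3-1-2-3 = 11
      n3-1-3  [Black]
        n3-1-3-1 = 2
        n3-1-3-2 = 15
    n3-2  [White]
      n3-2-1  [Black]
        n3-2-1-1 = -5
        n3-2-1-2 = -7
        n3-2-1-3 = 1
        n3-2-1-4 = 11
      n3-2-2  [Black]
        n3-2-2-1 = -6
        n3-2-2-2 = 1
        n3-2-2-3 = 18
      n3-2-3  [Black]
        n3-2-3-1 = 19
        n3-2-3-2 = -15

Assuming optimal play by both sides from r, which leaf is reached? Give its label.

n1-1-1 (Black): min(-17, 12, 9) = -17
n1-1-2 (Black): min(8, -8, 1) = -8
n1-1 (White): max(-17, -8) = -8
n1-2-1 (Black): min(-1, 11) = -1
n1-2-2 (Black): min(-15, 16) = -15
n1-2 (White): max(-1, -15) = -1
n1 (Black): min(-8, -1) = -8
n2-1-1 (Black): min(1, 17, -9) = -9
n2-1-2 (Black): min(20, 13) = 13
n2-1-3 (Black): min(-6, -12, 17, 10) = -12
n2-1 (White): max(-9, 13, -12) = 13
n2-2-1 (Black): min(-10, -18, 17) = -18
n2-2-2 (Black): min(7, 4) = 4
n2-2 (White): max(-18, 4) = 4
n2 (Black): min(13, 4) = 4
n3-1-1 (Black): min(-18, 9, -16) = -18
n3-1-2 (Black): min(6, 5, 11) = 5
n3-1-3 (Black): min(2, 15) = 2
n3-1 (White): max(-18, 5, 2) = 5
n3-2-1 (Black): min(-5, -7, 1, 11) = -7
n3-2-2 (Black): min(-6, 1, 18) = -6
n3-2-3 (Black): min(19, -15) = -15
n3-2 (White): max(-7, -6, -15) = -6
n3 (Black): min(5, -6) = -6
r (White): max(-8, 4, -6) = 4
At r, White picks n2 (highest: 4).
At n2, Black picks n2-2 (lowest: 4).
At n2-2, White picks n2-2-2 (highest: 4).
At n2-2-2, Black picks n2-2-2-2 (lowest: 4).
Terminal value 4.

n2-2-2-2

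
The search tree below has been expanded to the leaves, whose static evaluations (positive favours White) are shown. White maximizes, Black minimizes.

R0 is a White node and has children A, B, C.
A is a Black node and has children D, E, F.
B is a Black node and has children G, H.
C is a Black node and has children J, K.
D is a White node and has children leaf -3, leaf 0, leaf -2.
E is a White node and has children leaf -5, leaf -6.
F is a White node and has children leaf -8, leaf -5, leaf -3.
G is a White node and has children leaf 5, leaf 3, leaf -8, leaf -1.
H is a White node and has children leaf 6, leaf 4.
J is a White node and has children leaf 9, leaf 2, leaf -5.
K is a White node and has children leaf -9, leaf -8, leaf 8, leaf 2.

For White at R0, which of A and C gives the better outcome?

D (White): max(-3, 0, -2) = 0
E (White): max(-5, -6) = -5
F (White): max(-8, -5, -3) = -3
A (Black): min(0, -5, -3) = -5
J (White): max(9, 2, -5) = 9
K (White): max(-9, -8, 8, 2) = 8
C (Black): min(9, 8) = 8
White prefers the higher value; A=-5, C=8. C is better since 8 > -5.

C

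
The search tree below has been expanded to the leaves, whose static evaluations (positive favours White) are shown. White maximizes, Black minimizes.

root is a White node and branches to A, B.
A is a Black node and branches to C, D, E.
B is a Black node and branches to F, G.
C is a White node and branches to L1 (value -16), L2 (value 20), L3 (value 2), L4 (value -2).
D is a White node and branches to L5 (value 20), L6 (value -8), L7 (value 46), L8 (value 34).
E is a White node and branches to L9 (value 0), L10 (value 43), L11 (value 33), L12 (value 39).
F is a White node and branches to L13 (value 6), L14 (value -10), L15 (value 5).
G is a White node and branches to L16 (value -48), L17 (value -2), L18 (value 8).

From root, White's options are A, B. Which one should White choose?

A

C (White): max(-16, 20, 2, -2) = 20
D (White): max(20, -8, 46, 34) = 46
E (White): max(0, 43, 33, 39) = 43
A (Black): min(20, 46, 43) = 20
F (White): max(6, -10, 5) = 6
G (White): max(-48, -2, 8) = 8
B (Black): min(6, 8) = 6
root (White): max(20, 6) = 20
White at root wants the highest of {A=20, B=6}, so chooses A.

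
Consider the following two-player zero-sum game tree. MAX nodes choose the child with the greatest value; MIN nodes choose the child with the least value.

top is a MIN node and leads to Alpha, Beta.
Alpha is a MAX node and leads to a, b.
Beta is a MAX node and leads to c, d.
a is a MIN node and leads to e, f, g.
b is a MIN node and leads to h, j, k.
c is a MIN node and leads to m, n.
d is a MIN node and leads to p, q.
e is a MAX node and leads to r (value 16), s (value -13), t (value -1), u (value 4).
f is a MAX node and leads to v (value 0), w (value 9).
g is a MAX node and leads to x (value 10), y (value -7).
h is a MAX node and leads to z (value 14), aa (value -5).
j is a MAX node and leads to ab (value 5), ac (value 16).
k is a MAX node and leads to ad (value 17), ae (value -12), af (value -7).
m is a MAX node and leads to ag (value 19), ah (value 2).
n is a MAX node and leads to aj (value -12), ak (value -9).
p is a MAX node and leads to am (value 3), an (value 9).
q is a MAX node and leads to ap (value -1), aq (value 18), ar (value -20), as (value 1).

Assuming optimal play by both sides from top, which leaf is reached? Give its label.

e (MAX): max(16, -13, -1, 4) = 16
f (MAX): max(0, 9) = 9
g (MAX): max(10, -7) = 10
a (MIN): min(16, 9, 10) = 9
h (MAX): max(14, -5) = 14
j (MAX): max(5, 16) = 16
k (MAX): max(17, -12, -7) = 17
b (MIN): min(14, 16, 17) = 14
Alpha (MAX): max(9, 14) = 14
m (MAX): max(19, 2) = 19
n (MAX): max(-12, -9) = -9
c (MIN): min(19, -9) = -9
p (MAX): max(3, 9) = 9
q (MAX): max(-1, 18, -20, 1) = 18
d (MIN): min(9, 18) = 9
Beta (MAX): max(-9, 9) = 9
top (MIN): min(14, 9) = 9
At top, MIN picks Beta (lowest: 9).
At Beta, MAX picks d (highest: 9).
At d, MIN picks p (lowest: 9).
At p, MAX picks an (highest: 9).
Terminal value 9.

an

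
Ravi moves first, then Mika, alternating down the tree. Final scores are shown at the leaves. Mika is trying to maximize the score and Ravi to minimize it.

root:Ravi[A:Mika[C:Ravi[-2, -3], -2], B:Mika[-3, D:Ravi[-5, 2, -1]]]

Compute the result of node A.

-2

C (Ravi): min(-2, -3) = -3
A (Mika): max(-3, -2) = -2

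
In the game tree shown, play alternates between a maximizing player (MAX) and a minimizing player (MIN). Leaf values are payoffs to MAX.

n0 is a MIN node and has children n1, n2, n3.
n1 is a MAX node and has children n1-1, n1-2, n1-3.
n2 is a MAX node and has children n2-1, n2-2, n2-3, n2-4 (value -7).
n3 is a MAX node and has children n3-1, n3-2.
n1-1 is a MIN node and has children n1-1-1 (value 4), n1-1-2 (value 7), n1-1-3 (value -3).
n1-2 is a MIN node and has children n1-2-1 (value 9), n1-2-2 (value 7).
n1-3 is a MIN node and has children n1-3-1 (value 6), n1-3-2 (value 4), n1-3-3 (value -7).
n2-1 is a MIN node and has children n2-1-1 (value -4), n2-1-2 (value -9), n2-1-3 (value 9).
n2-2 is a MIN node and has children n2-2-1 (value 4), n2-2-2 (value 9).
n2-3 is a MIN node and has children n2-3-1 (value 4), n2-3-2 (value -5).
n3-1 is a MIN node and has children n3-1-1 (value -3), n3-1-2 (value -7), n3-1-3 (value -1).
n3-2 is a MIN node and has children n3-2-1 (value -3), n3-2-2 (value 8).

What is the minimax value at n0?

-3

n1-1 (MIN): min(4, 7, -3) = -3
n1-2 (MIN): min(9, 7) = 7
n1-3 (MIN): min(6, 4, -7) = -7
n1 (MAX): max(-3, 7, -7) = 7
n2-1 (MIN): min(-4, -9, 9) = -9
n2-2 (MIN): min(4, 9) = 4
n2-3 (MIN): min(4, -5) = -5
n2 (MAX): max(-9, 4, -5, -7) = 4
n3-1 (MIN): min(-3, -7, -1) = -7
n3-2 (MIN): min(-3, 8) = -3
n3 (MAX): max(-7, -3) = -3
n0 (MIN): min(7, 4, -3) = -3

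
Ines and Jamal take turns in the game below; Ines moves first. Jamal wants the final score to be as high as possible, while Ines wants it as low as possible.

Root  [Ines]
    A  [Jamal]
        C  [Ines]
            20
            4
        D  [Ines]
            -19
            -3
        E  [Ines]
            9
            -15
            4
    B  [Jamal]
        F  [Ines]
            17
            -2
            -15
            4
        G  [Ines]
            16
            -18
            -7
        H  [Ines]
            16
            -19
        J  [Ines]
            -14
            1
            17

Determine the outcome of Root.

-14

C (Ines): min(20, 4) = 4
D (Ines): min(-19, -3) = -19
E (Ines): min(9, -15, 4) = -15
A (Jamal): max(4, -19, -15) = 4
F (Ines): min(17, -2, -15, 4) = -15
G (Ines): min(16, -18, -7) = -18
H (Ines): min(16, -19) = -19
J (Ines): min(-14, 1, 17) = -14
B (Jamal): max(-15, -18, -19, -14) = -14
Root (Ines): min(4, -14) = -14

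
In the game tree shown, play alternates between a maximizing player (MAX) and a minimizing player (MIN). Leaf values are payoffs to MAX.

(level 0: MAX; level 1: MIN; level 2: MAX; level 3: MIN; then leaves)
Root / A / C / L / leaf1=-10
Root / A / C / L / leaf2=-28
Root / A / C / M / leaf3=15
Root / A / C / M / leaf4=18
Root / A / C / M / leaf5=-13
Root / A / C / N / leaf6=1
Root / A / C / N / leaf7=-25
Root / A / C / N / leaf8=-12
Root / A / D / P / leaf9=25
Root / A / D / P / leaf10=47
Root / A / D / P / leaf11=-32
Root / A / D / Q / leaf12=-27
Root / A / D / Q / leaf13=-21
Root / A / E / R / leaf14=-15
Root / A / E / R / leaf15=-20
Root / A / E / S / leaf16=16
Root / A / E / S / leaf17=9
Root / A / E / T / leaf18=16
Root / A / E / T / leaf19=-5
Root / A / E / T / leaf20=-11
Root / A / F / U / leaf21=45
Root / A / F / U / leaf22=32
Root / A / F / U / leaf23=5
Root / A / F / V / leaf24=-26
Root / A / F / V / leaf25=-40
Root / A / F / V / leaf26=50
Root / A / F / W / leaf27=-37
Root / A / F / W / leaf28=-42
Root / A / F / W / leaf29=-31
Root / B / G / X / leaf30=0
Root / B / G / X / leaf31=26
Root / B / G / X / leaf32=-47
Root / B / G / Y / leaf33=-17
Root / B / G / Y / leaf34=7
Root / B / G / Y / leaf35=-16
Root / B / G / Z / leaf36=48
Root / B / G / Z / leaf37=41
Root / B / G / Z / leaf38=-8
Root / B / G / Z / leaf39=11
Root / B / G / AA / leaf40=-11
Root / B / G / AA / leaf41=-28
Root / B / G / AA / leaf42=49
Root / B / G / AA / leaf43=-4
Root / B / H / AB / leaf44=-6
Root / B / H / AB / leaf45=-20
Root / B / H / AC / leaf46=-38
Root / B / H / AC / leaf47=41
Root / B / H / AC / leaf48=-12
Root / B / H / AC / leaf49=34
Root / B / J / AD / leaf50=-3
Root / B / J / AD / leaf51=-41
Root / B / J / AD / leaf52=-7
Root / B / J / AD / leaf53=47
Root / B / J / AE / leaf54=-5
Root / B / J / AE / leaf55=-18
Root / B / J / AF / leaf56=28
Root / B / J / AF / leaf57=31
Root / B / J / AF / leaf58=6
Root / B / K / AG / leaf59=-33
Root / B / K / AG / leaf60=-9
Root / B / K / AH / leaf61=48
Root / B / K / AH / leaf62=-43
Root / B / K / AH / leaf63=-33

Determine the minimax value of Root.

L (MIN): min(-10, -28) = -28
M (MIN): min(15, 18, -13) = -13
N (MIN): min(1, -25, -12) = -25
C (MAX): max(-28, -13, -25) = -13
P (MIN): min(25, 47, -32) = -32
Q (MIN): min(-27, -21) = -27
D (MAX): max(-32, -27) = -27
R (MIN): min(-15, -20) = -20
S (MIN): min(16, 9) = 9
T (MIN): min(16, -5, -11) = -11
E (MAX): max(-20, 9, -11) = 9
U (MIN): min(45, 32, 5) = 5
V (MIN): min(-26, -40, 50) = -40
W (MIN): min(-37, -42, -31) = -42
F (MAX): max(5, -40, -42) = 5
A (MIN): min(-13, -27, 9, 5) = -27
X (MIN): min(0, 26, -47) = -47
Y (MIN): min(-17, 7, -16) = -17
Z (MIN): min(48, 41, -8, 11) = -8
AA (MIN): min(-11, -28, 49, -4) = -28
G (MAX): max(-47, -17, -8, -28) = -8
AB (MIN): min(-6, -20) = -20
AC (MIN): min(-38, 41, -12, 34) = -38
H (MAX): max(-20, -38) = -20
AD (MIN): min(-3, -41, -7, 47) = -41
AE (MIN): min(-5, -18) = -18
AF (MIN): min(28, 31, 6) = 6
J (MAX): max(-41, -18, 6) = 6
AG (MIN): min(-33, -9) = -33
AH (MIN): min(48, -43, -33) = -43
K (MAX): max(-33, -43) = -33
B (MIN): min(-8, -20, 6, -33) = -33
Root (MAX): max(-27, -33) = -27

-27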